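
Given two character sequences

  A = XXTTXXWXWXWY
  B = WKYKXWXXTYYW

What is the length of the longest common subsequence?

Taking X [6,5], W [7,6], X [8,7], X [10,8], W [11,12] gives a common subsequence of length 5. The LCS DP gives dp[12][12] = 5, so this is optimal.

5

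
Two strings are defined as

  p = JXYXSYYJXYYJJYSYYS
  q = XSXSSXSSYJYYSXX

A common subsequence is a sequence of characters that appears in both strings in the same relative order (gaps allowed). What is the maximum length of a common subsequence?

9

Taking X (p #2, q #1); then X (p #4, q #3); then S (p #5, q #5); then X (p #9, q #6); then Y (p #11, q #9); then J (p #13, q #10); then Y (p #16, q #11); then Y (p #17, q #12); then S (p #18, q #13) gives a common subsequence of length 9, and the DP table's final entry dp[18][15] is also 9, so no common subsequence is longer.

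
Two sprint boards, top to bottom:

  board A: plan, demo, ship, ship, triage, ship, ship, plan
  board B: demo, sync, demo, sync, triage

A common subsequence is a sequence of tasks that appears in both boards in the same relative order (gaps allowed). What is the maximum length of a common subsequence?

Pick demo at board A[2]=board B[3]; then triage at board A[5]=board B[5]; all 2 tasks appear in both, in order. dp[8][5] = 2 confirms this is the maximum.

2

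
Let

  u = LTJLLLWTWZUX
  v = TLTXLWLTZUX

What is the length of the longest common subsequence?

8

Pick L [1,2]; then T [2,3]; then L [4,5]; then L [6,7]; then T [8,8]; then Z [10,9]; then U [11,10]; then X [12,11]; all 8 characters appear in both, in order. The LCS DP gives dp[12][11] = 8, so this is optimal.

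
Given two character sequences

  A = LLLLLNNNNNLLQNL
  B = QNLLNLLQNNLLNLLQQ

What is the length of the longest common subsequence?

10

Pick L at A[1]=B[3], L at A[2]=B[4], L at A[3]=B[6], L at A[4]=B[7], N at A[6]=B[9], N at A[7]=B[10], N at A[10]=B[13], L at A[11]=B[14], L at A[12]=B[15], Q at A[13]=B[17]; all 10 characters appear in both, in order. Since dp[15][17] = 10, nothing longer is possible.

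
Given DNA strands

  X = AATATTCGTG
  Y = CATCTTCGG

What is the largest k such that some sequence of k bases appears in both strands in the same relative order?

Match A at X[2]=Y[2] → T at X[3]=Y[3] → T at X[5]=Y[5] → T at X[6]=Y[6] → C at X[7]=Y[7] → G at X[8]=Y[8] → G at X[10]=Y[9] — 7 bases in the same relative order in both. The LCS DP gives dp[10][9] = 7, so this is optimal.

7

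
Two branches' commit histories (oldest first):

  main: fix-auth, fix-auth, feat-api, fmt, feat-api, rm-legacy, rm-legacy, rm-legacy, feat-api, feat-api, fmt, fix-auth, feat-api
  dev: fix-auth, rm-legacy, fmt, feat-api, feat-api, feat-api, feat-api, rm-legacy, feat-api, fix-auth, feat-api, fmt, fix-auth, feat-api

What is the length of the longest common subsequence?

Match fix-auth (main #1, dev #1), then feat-api (main #3, dev #6), then feat-api (main #5, dev #7), then rm-legacy (main #8, dev #8), then feat-api (main #9, dev #9), then feat-api (main #10, dev #11), then fmt (main #11, dev #12), then fix-auth (main #12, dev #13), then feat-api (main #13, dev #14) — 9 commits in the same relative order in both. dp[13][14] = 9 confirms this is the maximum.

9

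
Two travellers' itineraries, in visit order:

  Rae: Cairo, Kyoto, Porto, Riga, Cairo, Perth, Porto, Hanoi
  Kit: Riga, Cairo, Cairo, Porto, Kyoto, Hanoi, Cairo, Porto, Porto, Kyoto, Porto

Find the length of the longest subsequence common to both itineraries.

Pick Cairo at Rae[1]=Kit[3] → Kyoto at Rae[2]=Kit[5] → Porto at Rae[3]=Kit[9] → Porto at Rae[7]=Kit[11]; all 4 stops appear in both, in order, and the DP table's final entry dp[8][11] is also 4, so no common subsequence is longer.

4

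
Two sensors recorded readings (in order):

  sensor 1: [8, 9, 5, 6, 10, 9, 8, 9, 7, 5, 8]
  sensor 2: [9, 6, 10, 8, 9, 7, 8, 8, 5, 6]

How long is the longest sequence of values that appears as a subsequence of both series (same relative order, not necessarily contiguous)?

7

Let dp[i][j] be the LCS length of the first i values of sensor 1 and the first j values of sensor 2. dp[i][j] = dp[i-1][j-1]+1 when the i-th and j-th values match, else max(dp[i-1][j], dp[i][j-1]).
    ·  9  6 10  8  9  7  8  8  5  6
 ·  0  0  0  0  0  0  0  0  0  0  0
 8  0  0  0  0  1  1  1  1  1  1  1
 9  0  1  1  1  1  2  2  2  2  2  2
 5  0  1  1  1  1  2  2  2  2  3  3
 6  0  1  2  2  2  2  2  2  2  3  4
10  0  1  2  3  3  3  3  3  3  3  4
 9  0  1  2  3  3  4  4  4  4  4  4
 8  0  1  2  3  4  4  4  5  5  5  5
 9  0  1  2  3  4  5  5  5  5  5  5
 7  0  1  2  3  4  5  6  6  6  6  6
 5  0  1  2  3  4  5  6  6  6  7  7
 8  0  1  2  3  4  5  6  7  7  7  7
dp[11][10] = 7. One LCS (by backtracking along matches): 9, 6, 10, 8, 9, 7, 5.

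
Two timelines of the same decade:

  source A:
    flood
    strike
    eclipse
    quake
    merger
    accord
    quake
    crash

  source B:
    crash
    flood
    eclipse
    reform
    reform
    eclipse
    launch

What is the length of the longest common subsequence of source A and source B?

Taking flood (source A #1, source B #2), eclipse (source A #3, source B #6) gives a common subsequence of length 2. Since dp[8][7] = 2, nothing longer is possible.

2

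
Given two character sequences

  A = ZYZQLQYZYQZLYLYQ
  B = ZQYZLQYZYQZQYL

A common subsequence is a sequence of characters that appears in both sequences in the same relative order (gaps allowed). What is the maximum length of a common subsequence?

One common subsequence of length 12: Z [1,1]; then Y [2,3]; then Z [3,4]; then L [5,5]; then Q [6,6]; then Y [7,7]; then Z [8,8]; then Y [9,9]; then Q [10,10]; then Z [11,11]; then Y [13,13]; then L [14,14]. Since dp[16][14] = 12, nothing longer is possible.

12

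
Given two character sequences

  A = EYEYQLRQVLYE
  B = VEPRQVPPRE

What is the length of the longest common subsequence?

5

Let dp[i][j] be the LCS length of the first i characters of A and the first j characters of B. dp[i][j] = dp[i-1][j-1]+1 when the i-th and j-th characters match, else max(dp[i-1][j], dp[i][j-1]).
    ·  V  E  P  R  Q  V  P  P  R  E
 ·  0  0  0  0  0  0  0  0  0  0  0
 E  0  0  1  1  1  1  1  1  1  1  1
 Y  0  0  1  1  1  1  1  1  1  1  1
 E  0  0  1  1  1  1  1  1  1  1  2
 Y  0  0  1  1  1  1  1  1  1  1  2
 Q  0  0  1  1  1  2  2  2  2  2  2
 L  0  0  1  1  1  2  2  2  2  2  2
 R  0  0  1  1  2  2  2  2  2  3  3
 Q  0  0  1  1  2  3  3  3  3  3  3
 V  0  1  1  1  2  3  4  4  4  4  4
 L  0  1  1  1  2  3  4  4  4  4  4
 Y  0  1  1  1  2  3  4  4  4  4  4
 E  0  1  2  2  2  3  4  4  4  4  5
dp[12][10] = 5. One LCS (by backtracking along matches): ERQVE.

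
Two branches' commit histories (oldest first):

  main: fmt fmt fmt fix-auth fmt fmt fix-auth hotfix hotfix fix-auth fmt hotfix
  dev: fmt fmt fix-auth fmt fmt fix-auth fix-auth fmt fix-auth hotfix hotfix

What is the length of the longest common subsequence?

9

Taking fmt at main[2]=dev[1], fmt at main[3]=dev[2], fix-auth at main[4]=dev[3], fmt at main[5]=dev[4], fmt at main[6]=dev[5], fix-auth at main[7]=dev[6], fix-auth at main[10]=dev[7], fmt at main[11]=dev[8], hotfix at main[12]=dev[11] gives a common subsequence of length 9, and the DP table's final entry dp[12][11] is also 9, so no common subsequence is longer.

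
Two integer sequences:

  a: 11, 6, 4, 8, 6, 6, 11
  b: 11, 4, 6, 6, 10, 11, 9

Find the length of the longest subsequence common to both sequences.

One common subsequence of length 5: 11 at a[1]=b[1] → 4 at a[3]=b[2] → 6 at a[5]=b[3] → 6 at a[6]=b[4] → 11 at a[7]=b[6]. The LCS DP gives dp[7][7] = 5, so this is optimal.

5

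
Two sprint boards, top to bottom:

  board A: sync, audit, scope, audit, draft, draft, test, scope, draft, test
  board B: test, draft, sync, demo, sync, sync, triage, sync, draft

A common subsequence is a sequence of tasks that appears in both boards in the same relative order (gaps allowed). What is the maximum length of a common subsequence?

Match sync (board A #1, board B #8), draft (board A #9, board B #9) — 2 tasks in the same relative order in both. Since dp[10][9] = 2, nothing longer is possible.

2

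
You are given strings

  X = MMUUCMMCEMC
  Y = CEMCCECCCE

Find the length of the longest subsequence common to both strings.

5

Pick M (X #2, Y #3), C (X #5, Y #4), C (X #8, Y #5), E (X #9, Y #6), C (X #11, Y #9); all 5 characters appear in both, in order. The LCS DP gives dp[11][10] = 5, so this is optimal.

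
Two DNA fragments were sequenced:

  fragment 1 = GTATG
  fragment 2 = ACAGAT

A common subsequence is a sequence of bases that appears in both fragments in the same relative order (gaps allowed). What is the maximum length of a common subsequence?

One common subsequence of length 3: G at fragment 1[1]=fragment 2[4], then A at fragment 1[3]=fragment 2[5], then T at fragment 1[4]=fragment 2[6]. The LCS DP gives dp[5][6] = 3, so this is optimal.

3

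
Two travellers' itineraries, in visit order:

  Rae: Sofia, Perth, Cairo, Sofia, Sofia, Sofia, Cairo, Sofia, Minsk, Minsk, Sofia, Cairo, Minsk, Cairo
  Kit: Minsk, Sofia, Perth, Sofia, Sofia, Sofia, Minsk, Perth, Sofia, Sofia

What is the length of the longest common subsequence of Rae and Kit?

One common subsequence of length 7: Sofia (Rae #1, Kit #2), then Perth (Rae #2, Kit #3), then Sofia (Rae #4, Kit #4), then Sofia (Rae #5, Kit #5), then Sofia (Rae #6, Kit #6), then Sofia (Rae #8, Kit #9), then Sofia (Rae #11, Kit #10). dp[14][10] = 7 confirms this is the maximum.

7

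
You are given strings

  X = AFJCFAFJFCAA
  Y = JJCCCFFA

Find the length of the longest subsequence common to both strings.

5

One common subsequence of length 5: J (X #3, Y #2), C (X #4, Y #5), F (X #7, Y #6), F (X #9, Y #7), A (X #12, Y #8). dp[12][8] = 5 confirms this is the maximum.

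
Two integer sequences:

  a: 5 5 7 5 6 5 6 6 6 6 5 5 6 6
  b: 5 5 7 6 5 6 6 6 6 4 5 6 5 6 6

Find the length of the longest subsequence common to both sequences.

13

Taking 5 [1,1], 5 [2,2], 7 [3,3], 6 [5,4], 5 [6,5], 6 [7,6], 6 [8,7], 6 [9,8], 6 [10,9], 5 [11,11], 5 [12,13], 6 [13,14], 6 [14,15] gives a common subsequence of length 13. dp[14][15] = 13 confirms this is the maximum.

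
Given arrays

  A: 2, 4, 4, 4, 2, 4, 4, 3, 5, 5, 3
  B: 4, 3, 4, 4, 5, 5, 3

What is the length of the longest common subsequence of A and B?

6

Let dp[i][j] be the LCS length of the first i values of A and the first j values of B. dp[i][j] = dp[i-1][j-1]+1 when the i-th and j-th values match, else max(dp[i-1][j], dp[i][j-1]).
    ·  4  3  4  4  5  5  3
 ·  0  0  0  0  0  0  0  0
 2  0  0  0  0  0  0  0  0
 4  0  1  1  1  1  1  1  1
 4  0  1  1  2  2  2  2  2
 4  0  1  1  2  3  3  3  3
 2  0  1  1  2  3  3  3  3
 4  0  1  1  2  3  3  3  3
 4  0  1  1  2  3  3  3  3
 3  0  1  2  2  3  3  3  4
 5  0  1  2  2  3  4  4  4
 5  0  1  2  2  3  4  5  5
 3  0  1  2  2  3  4  5  6
dp[11][7] = 6. One LCS (by backtracking along matches): 4, 4, 4, 5, 5, 3.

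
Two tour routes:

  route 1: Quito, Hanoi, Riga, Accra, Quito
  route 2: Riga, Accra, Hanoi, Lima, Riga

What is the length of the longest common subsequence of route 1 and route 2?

2

Taking Hanoi (route 1 #2, route 2 #3) → Riga (route 1 #3, route 2 #5) gives a common subsequence of length 2. The LCS DP gives dp[5][5] = 2, so this is optimal.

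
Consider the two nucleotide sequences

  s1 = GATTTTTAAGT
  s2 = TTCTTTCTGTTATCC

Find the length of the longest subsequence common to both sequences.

7

Taking T at s1[3]=s2[5], T at s1[4]=s2[6], T at s1[5]=s2[8], T at s1[6]=s2[10], T at s1[7]=s2[11], A at s1[9]=s2[12], T at s1[11]=s2[13] gives a common subsequence of length 7. Since dp[11][15] = 7, nothing longer is possible.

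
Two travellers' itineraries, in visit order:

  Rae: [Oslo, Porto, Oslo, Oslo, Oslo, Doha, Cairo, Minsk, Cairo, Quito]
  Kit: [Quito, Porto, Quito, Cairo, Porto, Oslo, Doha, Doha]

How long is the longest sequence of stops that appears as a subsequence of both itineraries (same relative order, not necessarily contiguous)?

3

One common subsequence of length 3: Porto at Rae[2]=Kit[5], then Oslo at Rae[3]=Kit[6], then Doha at Rae[6]=Kit[8], and the DP table's final entry dp[10][8] is also 3, so no common subsequence is longer.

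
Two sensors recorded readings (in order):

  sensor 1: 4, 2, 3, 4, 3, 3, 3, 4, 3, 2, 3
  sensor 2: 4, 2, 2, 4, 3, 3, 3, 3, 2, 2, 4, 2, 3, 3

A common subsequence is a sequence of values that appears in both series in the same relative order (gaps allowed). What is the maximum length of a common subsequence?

One common subsequence of length 9: 4 (sensor 1 #1, sensor 2 #1), 2 (sensor 1 #2, sensor 2 #3), 3 (sensor 1 #3, sensor 2 #5), 3 (sensor 1 #5, sensor 2 #6), 3 (sensor 1 #6, sensor 2 #7), 3 (sensor 1 #7, sensor 2 #8), 4 (sensor 1 #8, sensor 2 #11), 3 (sensor 1 #9, sensor 2 #13), 3 (sensor 1 #11, sensor 2 #14). dp[11][14] = 9 confirms this is the maximum.

9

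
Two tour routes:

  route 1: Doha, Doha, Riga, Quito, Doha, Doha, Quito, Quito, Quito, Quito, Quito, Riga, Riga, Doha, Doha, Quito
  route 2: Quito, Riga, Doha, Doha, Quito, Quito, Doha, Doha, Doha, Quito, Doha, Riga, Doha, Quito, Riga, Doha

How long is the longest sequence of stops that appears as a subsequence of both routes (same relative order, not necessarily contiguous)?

9

Match Doha (route 1 #1, route 2 #3) → Doha (route 1 #2, route 2 #4) → Quito (route 1 #4, route 2 #6) → Doha (route 1 #5, route 2 #8) → Doha (route 1 #6, route 2 #9) → Quito (route 1 #7, route 2 #10) → Quito (route 1 #11, route 2 #14) → Riga (route 1 #13, route 2 #15) → Doha (route 1 #15, route 2 #16) — 9 stops in the same relative order in both, and the DP table's final entry dp[16][16] is also 9, so no common subsequence is longer.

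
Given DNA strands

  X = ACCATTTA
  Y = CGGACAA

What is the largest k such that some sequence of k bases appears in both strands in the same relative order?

4

Pick A [1,4]; then C [3,5]; then A [4,6]; then A [8,7]; all 4 bases appear in both, in order. Since dp[8][7] = 4, nothing longer is possible.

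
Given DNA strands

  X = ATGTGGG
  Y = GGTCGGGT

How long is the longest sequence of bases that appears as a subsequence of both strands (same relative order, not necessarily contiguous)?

Match G [3,2], then T [4,3], then G [5,5], then G [6,6], then G [7,7] — 5 bases in the same relative order in both, and the DP table's final entry dp[7][8] is also 5, so no common subsequence is longer.

5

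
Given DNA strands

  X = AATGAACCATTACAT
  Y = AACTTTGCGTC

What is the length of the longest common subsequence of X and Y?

7

Pick A [1,1]; then A [2,2]; then T [3,6]; then G [4,7]; then C [7,8]; then T [11,10]; then C [13,11]; all 7 bases appear in both, in order, and the DP table's final entry dp[15][11] is also 7, so no common subsequence is longer.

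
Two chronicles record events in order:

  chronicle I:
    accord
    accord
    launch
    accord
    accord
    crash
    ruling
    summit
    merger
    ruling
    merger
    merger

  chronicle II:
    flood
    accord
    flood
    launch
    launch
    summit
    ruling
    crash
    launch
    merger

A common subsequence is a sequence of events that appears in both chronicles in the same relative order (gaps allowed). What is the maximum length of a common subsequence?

Taking accord at chronicle I[1]=chronicle II[2] → launch at chronicle I[3]=chronicle II[5] → summit at chronicle I[8]=chronicle II[6] → ruling at chronicle I[10]=chronicle II[7] → merger at chronicle I[12]=chronicle II[10] gives a common subsequence of length 5. dp[12][10] = 5 confirms this is the maximum.

5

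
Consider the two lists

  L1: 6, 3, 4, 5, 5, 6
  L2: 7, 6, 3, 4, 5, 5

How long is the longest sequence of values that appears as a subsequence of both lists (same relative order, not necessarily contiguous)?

5

Let dp[i][j] be the LCS length of the first i values of L1 and the first j values of L2. dp[i][j] = dp[i-1][j-1]+1 when the i-th and j-th values match, else max(dp[i-1][j], dp[i][j-1]).
    ·  7  6  3  4  5  5
 ·  0  0  0  0  0  0  0
 6  0  0  1  1  1  1  1
 3  0  0  1  2  2  2  2
 4  0  0  1  2  3  3  3
 5  0  0  1  2  3  4  4
 5  0  0  1  2  3  4  5
 6  0  0  1  2  3  4  5
dp[6][6] = 5. One LCS (by backtracking along matches): 6, 3, 4, 5, 5.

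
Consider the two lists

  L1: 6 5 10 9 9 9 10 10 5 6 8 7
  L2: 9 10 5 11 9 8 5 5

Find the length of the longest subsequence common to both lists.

Pick 9 (L1 #6, L2 #1), 10 (L1 #8, L2 #2), 5 (L1 #9, L2 #3), 8 (L1 #11, L2 #6); all 4 values appear in both, in order. The LCS DP gives dp[12][8] = 4, so this is optimal.

4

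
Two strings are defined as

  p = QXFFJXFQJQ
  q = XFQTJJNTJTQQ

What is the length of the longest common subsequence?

Taking X [2,1], F [3,2], J [5,9], Q [8,11], Q [10,12] gives a common subsequence of length 5. dp[10][12] = 5 confirms this is the maximum.

5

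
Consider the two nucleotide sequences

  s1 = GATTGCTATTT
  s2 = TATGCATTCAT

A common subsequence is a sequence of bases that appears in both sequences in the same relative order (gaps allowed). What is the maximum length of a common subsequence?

Let dp[i][j] be the LCS length of the first i bases of s1 and the first j bases of s2. dp[i][j] = dp[i-1][j-1]+1 when the i-th and j-th bases match, else max(dp[i-1][j], dp[i][j-1]).
    ·  T  A  T  G  C  A  T  T  C  A  T
 ·  0  0  0  0  0  0  0  0  0  0  0  0
 G  0  0  0  0  1  1  1  1  1  1  1  1
 A  0  0  1  1  1  1  2  2  2  2  2  2
 T  0  1  1  2  2  2  2  3  3  3  3  3
 T  0  1  1  2  2  2  2  3  4  4  4  4
 G  0  1  1  2  3  3  3  3  4  4  4  4
 C  0  1  1  2  3  4  4  4  4  5  5  5
 T  0  1  1  2  3  4  4  5  5  5  5  6
 A  0  1  2  2  3  4  5  5  5  5  6  6
 T  0  1  2  3  3  4  5  6  6  6  6  7
 T  0  1  2  3  3  4  5  6  7  7  7  7
 T  0  1  2  3  3  4  5  6  7  7  7  8
dp[11][11] = 8. One LCS (by backtracking along matches): ATGCATTT.

8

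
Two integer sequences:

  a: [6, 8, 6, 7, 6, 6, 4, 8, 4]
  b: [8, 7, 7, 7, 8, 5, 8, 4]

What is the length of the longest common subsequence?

4

One common subsequence of length 4: 8 [2,1] → 7 [4,4] → 8 [8,7] → 4 [9,8]. The LCS DP gives dp[9][8] = 4, so this is optimal.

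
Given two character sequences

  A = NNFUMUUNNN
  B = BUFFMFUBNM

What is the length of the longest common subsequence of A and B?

4

Let dp[i][j] be the LCS length of the first i characters of A and the first j characters of B. dp[i][j] = dp[i-1][j-1]+1 when the i-th and j-th characters match, else max(dp[i-1][j], dp[i][j-1]).
    ·  B  U  F  F  M  F  U  B  N  M
 ·  0  0  0  0  0  0  0  0  0  0  0
 N  0  0  0  0  0  0  0  0  0  1  1
 N  0  0  0  0  0  0  0  0  0  1  1
 F  0  0  0  1  1  1  1  1  1  1  1
 U  0  0  1  1  1  1  1  2  2  2  2
 M  0  0  1  1  1  2  2  2  2  2  3
 U  0  0  1  1  1  2  2  3  3  3  3
 U  0  0  1  1  1  2  2  3  3  3  3
 N  0  0  1  1  1  2  2  3  3  4  4
 N  0  0  1  1  1  2  2  3  3  4  4
 N  0  0  1  1  1  2  2  3  3  4  4
dp[10][10] = 4. One LCS (by backtracking along matches): FMUN.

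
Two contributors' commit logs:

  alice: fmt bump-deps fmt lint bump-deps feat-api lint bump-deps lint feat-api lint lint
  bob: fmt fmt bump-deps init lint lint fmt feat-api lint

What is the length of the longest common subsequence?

One common subsequence of length 7: fmt [1,1], fmt [3,2], bump-deps [5,3], lint [7,5], lint [9,6], feat-api [10,8], lint [12,9]. dp[12][9] = 7 confirms this is the maximum.

7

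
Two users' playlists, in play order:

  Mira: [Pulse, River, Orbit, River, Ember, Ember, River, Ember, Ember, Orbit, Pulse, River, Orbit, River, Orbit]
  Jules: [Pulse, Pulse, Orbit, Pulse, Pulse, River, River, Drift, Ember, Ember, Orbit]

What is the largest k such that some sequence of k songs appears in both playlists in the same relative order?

7

Taking Pulse [1,2]; then Orbit [3,3]; then River [4,6]; then River [7,7]; then Ember [8,9]; then Ember [9,10]; then Orbit [15,11] gives a common subsequence of length 7. dp[15][11] = 7 confirms this is the maximum.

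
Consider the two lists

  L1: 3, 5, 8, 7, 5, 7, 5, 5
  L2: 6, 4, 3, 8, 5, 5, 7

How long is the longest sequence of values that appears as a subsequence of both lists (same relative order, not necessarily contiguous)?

4

Taking 3 at L1[1]=L2[3], 5 at L1[2]=L2[5], 5 at L1[5]=L2[6], 7 at L1[6]=L2[7] gives a common subsequence of length 4. The LCS DP gives dp[8][7] = 4, so this is optimal.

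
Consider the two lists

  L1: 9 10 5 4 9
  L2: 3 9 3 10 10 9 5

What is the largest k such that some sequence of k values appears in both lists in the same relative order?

Let dp[i][j] be the LCS length of the first i values of L1 and the first j values of L2. dp[i][j] = dp[i-1][j-1]+1 when the i-th and j-th values match, else max(dp[i-1][j], dp[i][j-1]).
    ·  3  9  3 10 10  9  5
 ·  0  0  0  0  0  0  0  0
 9  0  0  1  1  1  1  1  1
10  0  0  1  1  2  2  2  2
 5  0  0  1  1  2  2  2  3
 4  0  0  1  1  2  2  2  3
 9  0  0  1  1  2  2  3  3
dp[5][7] = 3. One LCS (by backtracking along matches): 9, 10, 5.

3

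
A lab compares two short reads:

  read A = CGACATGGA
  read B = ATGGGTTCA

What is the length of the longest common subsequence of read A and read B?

Let dp[i][j] be the LCS length of the first i bases of read A and the first j bases of read B. dp[i][j] = dp[i-1][j-1]+1 when the i-th and j-th bases match, else max(dp[i-1][j], dp[i][j-1]).
    ·  A  T  G  G  G  T  T  C  A
 ·  0  0  0  0  0  0  0  0  0  0
 C  0  0  0  0  0  0  0  0  1  1
 G  0  0  0  1  1  1  1  1  1  1
 A  0  1  1  1  1  1  1  1  1  2
 C  0  1  1  1  1  1  1  1  2  2
 A  0  1  1  1  1  1  1  1  2  3
 T  0  1  2  2  2  2  2  2  2  3
 G  0  1  2  3  3  3  3  3  3  3
 G  0  1  2  3  4  4  4  4  4  4
 A  0  1  2  3  4  4  4  4  4  5
dp[9][9] = 5. One LCS (by backtracking along matches): ATGGA.

5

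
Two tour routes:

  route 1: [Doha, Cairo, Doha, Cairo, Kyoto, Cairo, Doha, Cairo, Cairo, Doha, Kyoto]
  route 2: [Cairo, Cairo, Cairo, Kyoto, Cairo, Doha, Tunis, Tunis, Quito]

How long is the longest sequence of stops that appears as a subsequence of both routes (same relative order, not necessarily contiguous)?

Taking Cairo [2,2], Cairo [4,3], Kyoto [5,4], Cairo [6,5], Doha [7,6] gives a common subsequence of length 5, and the DP table's final entry dp[11][9] is also 5, so no common subsequence is longer.

5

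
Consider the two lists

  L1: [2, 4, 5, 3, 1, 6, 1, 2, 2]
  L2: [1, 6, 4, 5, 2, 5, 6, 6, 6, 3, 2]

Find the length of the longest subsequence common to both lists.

Pick 2 [1,5], then 5 [3,6], then 3 [4,10], then 2 [9,11]; all 4 values appear in both, in order. Since dp[9][11] = 4, nothing longer is possible.

4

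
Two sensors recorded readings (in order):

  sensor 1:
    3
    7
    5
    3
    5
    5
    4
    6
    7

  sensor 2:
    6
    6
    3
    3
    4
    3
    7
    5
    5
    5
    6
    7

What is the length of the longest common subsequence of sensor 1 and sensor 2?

Taking 3 (sensor 1 #1, sensor 2 #6), then 7 (sensor 1 #2, sensor 2 #7), then 5 (sensor 1 #3, sensor 2 #8), then 5 (sensor 1 #5, sensor 2 #9), then 5 (sensor 1 #6, sensor 2 #10), then 6 (sensor 1 #8, sensor 2 #11), then 7 (sensor 1 #9, sensor 2 #12) gives a common subsequence of length 7. dp[9][12] = 7 confirms this is the maximum.

7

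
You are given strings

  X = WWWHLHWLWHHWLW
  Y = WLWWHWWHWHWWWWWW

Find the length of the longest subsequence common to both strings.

One common subsequence of length 10: W (X #1, Y #1); then W (X #2, Y #3); then W (X #3, Y #4); then H (X #6, Y #5); then W (X #7, Y #6); then W (X #9, Y #7); then H (X #10, Y #8); then H (X #11, Y #10); then W (X #12, Y #15); then W (X #14, Y #16). Since dp[14][16] = 10, nothing longer is possible.

10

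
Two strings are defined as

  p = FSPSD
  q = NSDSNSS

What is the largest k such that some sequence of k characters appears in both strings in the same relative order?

Taking S (p #2, q #6) → S (p #4, q #7) gives a common subsequence of length 2, and the DP table's final entry dp[5][7] is also 2, so no common subsequence is longer.

2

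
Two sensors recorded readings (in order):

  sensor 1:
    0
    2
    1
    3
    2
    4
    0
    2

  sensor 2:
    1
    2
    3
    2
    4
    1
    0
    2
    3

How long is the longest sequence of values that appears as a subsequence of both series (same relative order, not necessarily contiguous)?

One common subsequence of length 6: 2 at sensor 1[2]=sensor 2[2], 3 at sensor 1[4]=sensor 2[3], 2 at sensor 1[5]=sensor 2[4], 4 at sensor 1[6]=sensor 2[5], 0 at sensor 1[7]=sensor 2[7], 2 at sensor 1[8]=sensor 2[8]. dp[8][9] = 6 confirms this is the maximum.

6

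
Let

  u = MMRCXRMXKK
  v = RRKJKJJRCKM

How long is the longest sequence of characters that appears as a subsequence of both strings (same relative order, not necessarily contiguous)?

4

Let dp[i][j] be the LCS length of the first i characters of u and the first j characters of v. dp[i][j] = dp[i-1][j-1]+1 when the i-th and j-th characters match, else max(dp[i-1][j], dp[i][j-1]).
    ·  R  R  K  J  K  J  J  R  C  K  M
 ·  0  0  0  0  0  0  0  0  0  0  0  0
 M  0  0  0  0  0  0  0  0  0  0  0  1
 M  0  0  0  0  0  0  0  0  0  0  0  1
 R  0  1  1  1  1  1  1  1  1  1  1  1
 C  0  1  1  1  1  1  1  1  1  2  2  2
 X  0  1  1  1  1  1  1  1  1  2  2  2
 R  0  1  2  2  2  2  2  2  2  2  2  2
 M  0  1  2  2  2  2  2  2  2  2  2  3
 X  0  1  2  2  2  2  2  2  2  2  2  3
 K  0  1  2  3  3  3  3  3  3  3  3  3
 K  0  1  2  3  3  4  4  4  4  4  4  4
dp[10][11] = 4. One LCS (by backtracking along matches): RRKK.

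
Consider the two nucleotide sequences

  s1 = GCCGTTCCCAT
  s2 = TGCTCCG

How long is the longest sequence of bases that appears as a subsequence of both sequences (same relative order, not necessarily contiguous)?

5

Pick G at s1[1]=s2[2]; then C at s1[3]=s2[3]; then T at s1[6]=s2[4]; then C at s1[7]=s2[5]; then C at s1[8]=s2[6]; all 5 bases appear in both, in order. Since dp[11][7] = 5, nothing longer is possible.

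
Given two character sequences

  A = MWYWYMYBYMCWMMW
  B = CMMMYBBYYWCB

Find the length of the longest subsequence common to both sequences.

Pick M (A #1, B #3) → M (A #6, B #4) → Y (A #7, B #5) → B (A #8, B #7) → Y (A #9, B #9) → C (A #11, B #11); all 6 characters appear in both, in order. The LCS DP gives dp[15][12] = 6, so this is optimal.

6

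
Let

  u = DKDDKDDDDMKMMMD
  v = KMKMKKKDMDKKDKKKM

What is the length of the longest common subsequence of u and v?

Match K at u[2]=v[7], D at u[3]=v[8], D at u[4]=v[10], K at u[5]=v[12], D at u[6]=v[13], K at u[11]=v[16], M at u[14]=v[17] — 7 characters in the same relative order in both, and the DP table's final entry dp[15][17] is also 7, so no common subsequence is longer.

7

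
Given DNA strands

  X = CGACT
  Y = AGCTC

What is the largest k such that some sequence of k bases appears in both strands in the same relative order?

Pick G (X #2, Y #2); then C (X #4, Y #3); then T (X #5, Y #4); all 3 bases appear in both, in order, and the DP table's final entry dp[5][5] is also 3, so no common subsequence is longer.

3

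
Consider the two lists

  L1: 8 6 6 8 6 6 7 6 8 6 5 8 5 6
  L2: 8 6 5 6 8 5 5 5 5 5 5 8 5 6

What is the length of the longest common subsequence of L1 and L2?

Pick 8 (L1 #1, L2 #1) → 6 (L1 #2, L2 #2) → 6 (L1 #3, L2 #4) → 8 (L1 #4, L2 #5) → 5 (L1 #11, L2 #11) → 8 (L1 #12, L2 #12) → 5 (L1 #13, L2 #13) → 6 (L1 #14, L2 #14); all 8 values appear in both, in order. The LCS DP gives dp[14][14] = 8, so this is optimal.

8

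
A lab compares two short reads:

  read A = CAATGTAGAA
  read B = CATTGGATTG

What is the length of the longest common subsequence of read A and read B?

6

Taking C [1,1], A [2,2], A [3,7], T [4,8], T [6,9], G [8,10] gives a common subsequence of length 6. The LCS DP gives dp[10][10] = 6, so this is optimal.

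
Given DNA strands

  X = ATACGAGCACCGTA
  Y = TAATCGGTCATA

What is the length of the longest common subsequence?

9

Taking A (X #1, Y #3); then T (X #2, Y #4); then C (X #4, Y #5); then G (X #5, Y #6); then G (X #7, Y #7); then C (X #8, Y #9); then A (X #9, Y #10); then T (X #13, Y #11); then A (X #14, Y #12) gives a common subsequence of length 9. dp[14][12] = 9 confirms this is the maximum.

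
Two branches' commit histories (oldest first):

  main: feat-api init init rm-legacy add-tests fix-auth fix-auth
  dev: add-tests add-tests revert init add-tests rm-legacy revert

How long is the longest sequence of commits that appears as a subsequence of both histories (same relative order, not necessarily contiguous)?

One common subsequence of length 2: init (main #2, dev #4), rm-legacy (main #4, dev #6). The LCS DP gives dp[7][7] = 2, so this is optimal.

2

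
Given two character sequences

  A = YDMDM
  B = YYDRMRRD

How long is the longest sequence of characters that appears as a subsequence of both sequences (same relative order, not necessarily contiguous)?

4

Let dp[i][j] be the LCS length of the first i characters of A and the first j characters of B. dp[i][j] = dp[i-1][j-1]+1 when the i-th and j-th characters match, else max(dp[i-1][j], dp[i][j-1]).
    ·  Y  Y  D  R  M  R  R  D
 ·  0  0  0  0  0  0  0  0  0
 Y  0  1  1  1  1  1  1  1  1
 D  0  1  1  2  2  2  2  2  2
 M  0  1  1  2  2  3  3  3  3
 D  0  1  1  2  2  3  3  3  4
 M  0  1  1  2  2  3  3  3  4
dp[5][8] = 4. One LCS (by backtracking along matches): YDMD.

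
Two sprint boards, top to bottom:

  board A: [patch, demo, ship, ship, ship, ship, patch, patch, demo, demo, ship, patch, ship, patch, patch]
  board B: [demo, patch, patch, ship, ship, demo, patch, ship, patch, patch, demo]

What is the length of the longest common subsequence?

8

Taking patch (board A #1, board B #3) → ship (board A #5, board B #4) → ship (board A #6, board B #5) → demo (board A #10, board B #6) → patch (board A #12, board B #7) → ship (board A #13, board B #8) → patch (board A #14, board B #9) → patch (board A #15, board B #10) gives a common subsequence of length 8. Since dp[15][11] = 8, nothing longer is possible.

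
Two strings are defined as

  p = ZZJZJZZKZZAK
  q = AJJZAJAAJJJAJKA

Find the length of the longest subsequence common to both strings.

Pick Z (p #1, q #4), then J (p #3, q #11), then J (p #5, q #13), then K (p #8, q #14), then A (p #11, q #15); all 5 characters appear in both, in order. Since dp[12][15] = 5, nothing longer is possible.

5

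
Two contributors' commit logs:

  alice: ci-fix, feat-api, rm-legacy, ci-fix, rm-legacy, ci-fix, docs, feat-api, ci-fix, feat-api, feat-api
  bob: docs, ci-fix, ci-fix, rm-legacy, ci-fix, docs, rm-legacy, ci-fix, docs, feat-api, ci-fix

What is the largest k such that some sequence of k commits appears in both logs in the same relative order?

8

Match ci-fix at alice[1]=bob[3] → rm-legacy at alice[3]=bob[4] → ci-fix at alice[4]=bob[5] → rm-legacy at alice[5]=bob[7] → ci-fix at alice[6]=bob[8] → docs at alice[7]=bob[9] → feat-api at alice[8]=bob[10] → ci-fix at alice[9]=bob[11] — 8 commits in the same relative order in both. The LCS DP gives dp[11][11] = 8, so this is optimal.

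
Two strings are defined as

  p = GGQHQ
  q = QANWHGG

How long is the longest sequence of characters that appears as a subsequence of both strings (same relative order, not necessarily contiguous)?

2

Let dp[i][j] be the LCS length of the first i characters of p and the first j characters of q. dp[i][j] = dp[i-1][j-1]+1 when the i-th and j-th characters match, else max(dp[i-1][j], dp[i][j-1]).
    ·  Q  A  N  W  H  G  G
 ·  0  0  0  0  0  0  0  0
 G  0  0  0  0  0  0  1  1
 G  0  0  0  0  0  0  1  2
 Q  0  1  1  1  1  1  1  2
 H  0  1  1  1  1  2  2  2
 Q  0  1  1  1  1  2  2  2
dp[5][7] = 2. One LCS (by backtracking along matches): GG.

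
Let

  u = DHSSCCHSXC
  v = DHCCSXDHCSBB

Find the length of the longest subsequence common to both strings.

Let dp[i][j] be the LCS length of the first i characters of u and the first j characters of v. dp[i][j] = dp[i-1][j-1]+1 when the i-th and j-th characters match, else max(dp[i-1][j], dp[i][j-1]).
    ·  D  H  C  C  S  X  D  H  C  S  B  B
 ·  0  0  0  0  0  0  0  0  0  0  0  0  0
 D  0  1  1  1  1  1  1  1  1  1  1  1  1
 H  0  1  2  2  2  2  2  2  2  2  2  2  2
 S  0  1  2  2  2  3  3  3  3  3  3  3  3
 S  0  1  2  2  2  3  3  3  3  3  4  4  4
 C  0  1  2  3  3  3  3  3  3  4  4  4  4
 C  0  1  2  3  4  4  4  4  4  4  4  4  4
 H  0  1  2  3  4  4  4  4  5  5  5  5  5
 S  0  1  2  3  4  5  5  5  5  5  6  6  6
 X  0  1  2  3  4  5  6  6  6  6  6  6  6
 C  0  1  2  3  4  5  6  6  6  7  7  7  7
dp[10][12] = 7. One LCS (by backtracking along matches): DHCCSXC.

7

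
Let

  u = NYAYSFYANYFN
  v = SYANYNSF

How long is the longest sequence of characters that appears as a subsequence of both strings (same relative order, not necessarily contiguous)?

Let dp[i][j] be the LCS length of the first i characters of u and the first j characters of v. dp[i][j] = dp[i-1][j-1]+1 when the i-th and j-th characters match, else max(dp[i-1][j], dp[i][j-1]).
    ·  S  Y  A  N  Y  N  S  F
 ·  0  0  0  0  0  0  0  0  0
 N  0  0  0  0  1  1  1  1  1
 Y  0  0  1  1  1  2  2  2  2
 A  0  0  1  2  2  2  2  2  2
 Y  0  0  1  2  2  3  3  3  3
 S  0  1  1  2  2  3  3  4  4
 F  0  1  1  2  2  3  3  4  5
 Y  0  1  2  2  2  3  3  4  5
 A  0  1  2  3  3  3  3  4  5
 N  0  1  2  3  4  4  4  4  5
 Y  0  1  2  3  4  5  5  5  5
 F  0  1  2  3  4  5  5  5  6
 N  0  1  2  3  4  5  6  6  6
dp[12][8] = 6. One LCS (by backtracking along matches): SYANYF.

6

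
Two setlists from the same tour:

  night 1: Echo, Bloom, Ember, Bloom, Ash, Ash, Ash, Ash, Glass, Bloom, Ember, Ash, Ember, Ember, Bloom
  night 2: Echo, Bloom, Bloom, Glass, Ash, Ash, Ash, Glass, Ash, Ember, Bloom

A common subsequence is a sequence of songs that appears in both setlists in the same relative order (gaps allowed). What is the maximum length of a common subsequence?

10

Match Echo [1,1], Bloom [2,2], Bloom [4,3], Ash [6,5], Ash [7,6], Ash [8,7], Glass [9,8], Ash [12,9], Ember [14,10], Bloom [15,11] — 10 songs in the same relative order in both. dp[15][11] = 10 confirms this is the maximum.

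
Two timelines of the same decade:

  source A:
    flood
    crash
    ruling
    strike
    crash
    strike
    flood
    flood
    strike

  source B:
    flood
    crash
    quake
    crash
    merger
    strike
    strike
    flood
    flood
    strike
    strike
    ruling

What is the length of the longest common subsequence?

7

Taking flood (source A #1, source B #1), then crash (source A #2, source B #4), then strike (source A #4, source B #6), then strike (source A #6, source B #7), then flood (source A #7, source B #8), then flood (source A #8, source B #9), then strike (source A #9, source B #11) gives a common subsequence of length 7. The LCS DP gives dp[9][12] = 7, so this is optimal.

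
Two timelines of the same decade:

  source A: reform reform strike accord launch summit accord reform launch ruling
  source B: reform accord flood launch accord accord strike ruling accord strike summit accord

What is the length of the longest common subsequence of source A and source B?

Match reform at source A[1]=source B[1], then strike at source A[3]=source B[7], then accord at source A[4]=source B[9], then summit at source A[6]=source B[11], then accord at source A[7]=source B[12] — 5 events in the same relative order in both. Since dp[10][12] = 5, nothing longer is possible.

5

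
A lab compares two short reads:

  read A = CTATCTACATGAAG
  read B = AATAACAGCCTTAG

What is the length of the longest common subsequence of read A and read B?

8

Pick T (read A #2, read B #3) → A (read A #3, read B #5) → C (read A #5, read B #6) → A (read A #7, read B #7) → C (read A #8, read B #10) → T (read A #10, read B #12) → A (read A #13, read B #13) → G (read A #14, read B #14); all 8 bases appear in both, in order. The LCS DP gives dp[14][14] = 8, so this is optimal.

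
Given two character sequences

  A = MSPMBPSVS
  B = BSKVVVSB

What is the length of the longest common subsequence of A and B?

Let dp[i][j] be the LCS length of the first i characters of A and the first j characters of B. dp[i][j] = dp[i-1][j-1]+1 when the i-th and j-th characters match, else max(dp[i-1][j], dp[i][j-1]).
    ·  B  S  K  V  V  V  S  B
 ·  0  0  0  0  0  0  0  0  0
 M  0  0  0  0  0  0  0  0  0
 S  0  0  1  1  1  1  1  1  1
 P  0  0  1  1  1  1  1  1  1
 M  0  0  1  1  1  1  1  1  1
 B  0  1  1  1  1  1  1  1  2
 P  0  1  1  1  1  1  1  1  2
 S  0  1  2  2  2  2  2  2  2
 V  0  1  2  2  3  3  3  3  3
 S  0  1  2  2  3  3  3  4  4
dp[9][8] = 4. One LCS (by backtracking along matches): BSVS.

4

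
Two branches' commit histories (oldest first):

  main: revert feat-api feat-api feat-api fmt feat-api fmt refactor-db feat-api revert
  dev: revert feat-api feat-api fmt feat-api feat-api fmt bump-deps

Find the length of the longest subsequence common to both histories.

Taking revert at main[1]=dev[1], feat-api at main[2]=dev[2], feat-api at main[3]=dev[3], feat-api at main[4]=dev[5], feat-api at main[6]=dev[6], fmt at main[7]=dev[7] gives a common subsequence of length 6. dp[10][8] = 6 confirms this is the maximum.

6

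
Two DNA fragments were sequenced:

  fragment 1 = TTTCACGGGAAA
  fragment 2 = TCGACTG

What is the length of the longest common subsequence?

5

Match T (fragment 1 #3, fragment 2 #1) → C (fragment 1 #4, fragment 2 #2) → A (fragment 1 #5, fragment 2 #4) → C (fragment 1 #6, fragment 2 #5) → G (fragment 1 #9, fragment 2 #7) — 5 bases in the same relative order in both. The LCS DP gives dp[12][7] = 5, so this is optimal.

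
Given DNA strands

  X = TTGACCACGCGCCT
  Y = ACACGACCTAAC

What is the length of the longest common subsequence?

Taking A [4,1], C [6,2], A [7,3], C [8,4], G [9,5], C [10,7], C [12,8], C [13,12] gives a common subsequence of length 8. Since dp[14][12] = 8, nothing longer is possible.

8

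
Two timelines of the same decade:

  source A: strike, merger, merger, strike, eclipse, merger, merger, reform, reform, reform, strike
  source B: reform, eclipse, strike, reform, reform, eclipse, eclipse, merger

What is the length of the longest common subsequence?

3

One common subsequence of length 3: strike (source A #1, source B #3) → eclipse (source A #5, source B #7) → merger (source A #7, source B #8). dp[11][8] = 3 confirms this is the maximum.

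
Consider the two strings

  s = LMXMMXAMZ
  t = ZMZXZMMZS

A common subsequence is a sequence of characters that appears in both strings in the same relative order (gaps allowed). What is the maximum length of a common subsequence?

Let dp[i][j] be the LCS length of the first i characters of s and the first j characters of t. dp[i][j] = dp[i-1][j-1]+1 when the i-th and j-th characters match, else max(dp[i-1][j], dp[i][j-1]).
    ·  Z  M  Z  X  Z  M  M  Z  S
 ·  0  0  0  0  0  0  0  0  0  0
 L  0  0  0  0  0  0  0  0  0  0
 M  0  0  1  1  1  1  1  1  1  1
 X  0  0  1  1  2  2  2  2  2  2
 M  0  0  1  1  2  2  3  3  3  3
 M  0  0  1  1  2  2  3  4  4  4
 X  0  0  1  1  2  2  3  4  4  4
 A  0  0  1  1  2  2  3  4  4  4
 M  0  0  1  1  2  2  3  4  4  4
 Z  0  1  1  2  2  3  3  4  5  5
dp[9][9] = 5. One LCS (by backtracking along matches): MXMMZ.

5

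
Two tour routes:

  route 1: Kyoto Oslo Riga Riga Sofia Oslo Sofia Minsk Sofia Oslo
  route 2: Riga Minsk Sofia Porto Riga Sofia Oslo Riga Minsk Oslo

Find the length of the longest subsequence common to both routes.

Pick Riga (route 1 #3, route 2 #1), Riga (route 1 #4, route 2 #5), Sofia (route 1 #5, route 2 #6), Oslo (route 1 #6, route 2 #7), Minsk (route 1 #8, route 2 #9), Oslo (route 1 #10, route 2 #10); all 6 stops appear in both, in order. The LCS DP gives dp[10][10] = 6, so this is optimal.

6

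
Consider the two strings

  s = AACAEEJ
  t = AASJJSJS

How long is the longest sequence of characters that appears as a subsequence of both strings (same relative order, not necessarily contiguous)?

Match A at s[1]=t[1] → A at s[2]=t[2] → J at s[7]=t[7] — 3 characters in the same relative order in both. Since dp[7][8] = 3, nothing longer is possible.

3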